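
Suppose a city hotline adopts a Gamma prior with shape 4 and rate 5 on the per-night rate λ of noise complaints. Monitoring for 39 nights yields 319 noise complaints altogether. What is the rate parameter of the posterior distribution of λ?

44

Total count 319 over total exposure 39 nights.
By Gamma–Poisson conjugacy, the posterior is Gamma(α + Σx, β + Σt) = Gamma(4 + 319, 5 + 39) = Gamma(323, 44).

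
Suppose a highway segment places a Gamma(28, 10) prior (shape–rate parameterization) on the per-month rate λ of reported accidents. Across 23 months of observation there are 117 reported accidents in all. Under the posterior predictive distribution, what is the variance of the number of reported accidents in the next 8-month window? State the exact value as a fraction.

47560/1089

Total count 117 over total exposure 23 months.
Gamma(α, β) with Poisson data over total exposure Σt gives posterior Gamma(α+Σx, β+Σt) = Gamma(145, 33).
The posterior predictive for a window of length T is Negative Binomial with variance T·α'·(β'+T)/β'² = 8·145·41/1089 = 47560/1089.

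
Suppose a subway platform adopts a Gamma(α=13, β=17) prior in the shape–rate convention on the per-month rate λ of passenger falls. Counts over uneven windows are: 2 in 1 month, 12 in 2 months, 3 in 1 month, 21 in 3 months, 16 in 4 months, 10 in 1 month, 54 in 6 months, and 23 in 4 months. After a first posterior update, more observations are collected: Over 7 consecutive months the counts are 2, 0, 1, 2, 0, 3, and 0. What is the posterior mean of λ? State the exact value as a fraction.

81/23

Total count: 2 + 12 + 3 + 21 + 16 + 10 + 54 + 23 = 141.
Total exposure: 1 + 2 + 1 + 3 + 4 + 1 + 6 + 4 = 22 months.
After the first batch: Gamma(13 + 141, 17 + 22) = Gamma(154, 39).
Total count: 2 + 0 + 1 + 2 + 0 + 3 + 0 = 8.
Total exposure: 7 months.
After the second batch: Gamma(154 + 8, 39 + 7) = Gamma(162, 46).
Posterior mean = α'/β' = 162/46 = 81/23.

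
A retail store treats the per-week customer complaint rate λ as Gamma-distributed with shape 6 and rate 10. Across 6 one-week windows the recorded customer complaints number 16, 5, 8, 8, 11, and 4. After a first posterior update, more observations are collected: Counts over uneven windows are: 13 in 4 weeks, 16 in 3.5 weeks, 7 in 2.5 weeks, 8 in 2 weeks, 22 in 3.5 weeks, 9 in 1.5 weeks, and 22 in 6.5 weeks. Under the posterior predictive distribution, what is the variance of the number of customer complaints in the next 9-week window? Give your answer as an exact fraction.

Total count: 16 + 5 + 8 + 8 + 11 + 4 = 52.
Total exposure: 6 weeks.
After the first batch: Gamma(6 + 52, 10 + 6) = Gamma(58, 16).
Total count: 13 + 16 + 7 + 8 + 22 + 9 + 22 = 97.
Total exposure: 4 + 3.5 + 2.5 + 2 + 3.5 + 1.5 + 6.5 = 23.5 weeks.
After the second batch: Gamma(58 + 97, 16 + 23.5) = Gamma(155, 79/2).
The posterior predictive for a window of length T is Negative Binomial with variance T·α'·(β'+T)/β'² = 9·155·(97/2)/(6241/4) = 270630/6241.

270630/6241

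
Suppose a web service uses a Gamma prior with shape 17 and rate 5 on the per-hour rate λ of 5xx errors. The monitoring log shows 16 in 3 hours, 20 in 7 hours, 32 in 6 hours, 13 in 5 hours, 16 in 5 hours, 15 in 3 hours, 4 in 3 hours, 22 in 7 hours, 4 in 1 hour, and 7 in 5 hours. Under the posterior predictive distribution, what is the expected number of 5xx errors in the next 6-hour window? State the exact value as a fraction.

498/25

Total count: 16 + 20 + 32 + 13 + 16 + 15 + 4 + 22 + 4 + 7 = 149.
Total exposure: 3 + 7 + 6 + 5 + 5 + 3 + 3 + 7 + 1 + 5 = 45 hours.
By Gamma–Poisson conjugacy, the posterior is Gamma(α + Σx, β + Σt) = Gamma(17 + 149, 5 + 45) = Gamma(166, 50).
Predictive mean over a 6-hour window = T·E[λ|data] = 6·166/50 = 498/25.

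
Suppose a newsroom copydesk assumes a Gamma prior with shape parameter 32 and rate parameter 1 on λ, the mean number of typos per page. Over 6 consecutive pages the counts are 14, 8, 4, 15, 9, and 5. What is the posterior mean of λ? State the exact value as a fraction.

87/7

Total count: 14 + 8 + 4 + 15 + 9 + 5 = 55.
Total exposure: 6 pages.
Gamma(α, β) with Poisson data over total exposure Σt gives posterior Gamma(α+Σx, β+Σt) = Gamma(87, 7).
Posterior mean = α'/β' = 87/7.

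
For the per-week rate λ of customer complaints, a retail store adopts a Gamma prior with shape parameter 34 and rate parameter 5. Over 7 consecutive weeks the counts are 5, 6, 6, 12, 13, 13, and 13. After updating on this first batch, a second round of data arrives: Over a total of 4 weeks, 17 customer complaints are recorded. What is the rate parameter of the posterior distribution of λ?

16

Total count: 5 + 6 + 6 + 12 + 13 + 13 + 13 = 68.
Total exposure: 7 weeks.
After the first batch: Gamma(34 + 68, 5 + 7) = Gamma(102, 12).
Total count 17 over total exposure 4 weeks.
After the second batch: Gamma(102 + 17, 12 + 4) = Gamma(119, 16).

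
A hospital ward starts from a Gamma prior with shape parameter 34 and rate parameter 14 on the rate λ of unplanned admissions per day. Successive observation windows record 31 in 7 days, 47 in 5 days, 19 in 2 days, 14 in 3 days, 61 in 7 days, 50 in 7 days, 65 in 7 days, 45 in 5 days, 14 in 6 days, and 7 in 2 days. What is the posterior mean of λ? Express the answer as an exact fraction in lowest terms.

387/65

Total count: 31 + 47 + 19 + 14 + 61 + 50 + 65 + 45 + 14 + 7 = 353.
Total exposure: 7 + 5 + 2 + 3 + 7 + 7 + 7 + 5 + 6 + 2 = 51 days.
By Gamma–Poisson conjugacy, the posterior is Gamma(α + Σx, β + Σt) = Gamma(34 + 353, 14 + 51) = Gamma(387, 65).
Posterior mean = α'/β' = 387/65.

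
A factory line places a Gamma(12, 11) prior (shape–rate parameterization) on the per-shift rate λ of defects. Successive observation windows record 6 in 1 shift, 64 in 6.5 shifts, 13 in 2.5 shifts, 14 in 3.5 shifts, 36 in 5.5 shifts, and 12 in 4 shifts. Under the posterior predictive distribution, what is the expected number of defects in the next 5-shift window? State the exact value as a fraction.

Total count: 6 + 64 + 13 + 14 + 36 + 12 = 145.
Total exposure: 1 + 6.5 + 2.5 + 3.5 + 5.5 + 4 = 23 shifts.
By Gamma–Poisson conjugacy, the posterior is Gamma(α + Σx, β + Σt) = Gamma(12 + 145, 11 + 23) = Gamma(157, 34).
Predictive mean over a 5-shift window = T·E[λ|data] = 5·157/34 = 785/34.

785/34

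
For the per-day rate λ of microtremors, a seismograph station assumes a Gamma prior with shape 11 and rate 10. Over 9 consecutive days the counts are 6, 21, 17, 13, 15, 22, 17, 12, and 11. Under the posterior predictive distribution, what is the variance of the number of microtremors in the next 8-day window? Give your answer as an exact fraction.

31320/361

Total count: 6 + 21 + 17 + 13 + 15 + 22 + 17 + 12 + 11 = 134.
Total exposure: 9 days.
Posterior: α' = 11 + 134 = 145, β' = 10 + 9 = 19.
The posterior predictive for a window of length T is Negative Binomial with variance T·α'·(β'+T)/β'² = 8·145·27/361 = 31320/361.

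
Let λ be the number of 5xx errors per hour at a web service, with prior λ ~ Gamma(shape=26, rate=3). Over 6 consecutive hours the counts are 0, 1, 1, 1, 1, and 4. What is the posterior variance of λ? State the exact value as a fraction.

34/81

Total count: 0 + 1 + 1 + 1 + 1 + 4 = 8.
Total exposure: 6 hours.
Gamma(α, β) with Poisson data over total exposure Σt gives posterior Gamma(α+Σx, β+Σt) = Gamma(34, 9).
Posterior variance = α'/β'² = 34/81.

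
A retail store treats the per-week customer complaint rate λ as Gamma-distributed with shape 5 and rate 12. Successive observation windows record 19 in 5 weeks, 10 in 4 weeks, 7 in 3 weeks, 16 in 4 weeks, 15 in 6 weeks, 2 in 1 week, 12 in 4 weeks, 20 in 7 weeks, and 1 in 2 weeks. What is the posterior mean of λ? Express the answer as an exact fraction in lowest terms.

107/48

Total count: 19 + 10 + 7 + 16 + 15 + 2 + 12 + 20 + 1 = 102.
Total exposure: 5 + 4 + 3 + 4 + 6 + 1 + 4 + 7 + 2 = 36 weeks.
Gamma(α, β) with Poisson data over total exposure Σt gives posterior Gamma(α+Σx, β+Σt) = Gamma(107, 48).
Posterior mean = α'/β' = 107/48.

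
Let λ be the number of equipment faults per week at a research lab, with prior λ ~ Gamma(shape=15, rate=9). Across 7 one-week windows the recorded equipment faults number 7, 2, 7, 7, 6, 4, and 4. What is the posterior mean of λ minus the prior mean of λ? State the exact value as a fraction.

Total count: 7 + 2 + 7 + 7 + 6 + 4 + 4 = 37.
Total exposure: 7 weeks.
By Gamma–Poisson conjugacy, the posterior is Gamma(α + Σx, β + Σt) = Gamma(15 + 37, 9 + 7) = Gamma(52, 16).
Posterior mean = 52/16 = 13/4; prior mean = 15/9 = 5/3. Difference = 13/4 − 5/3 = 19/12.

19/12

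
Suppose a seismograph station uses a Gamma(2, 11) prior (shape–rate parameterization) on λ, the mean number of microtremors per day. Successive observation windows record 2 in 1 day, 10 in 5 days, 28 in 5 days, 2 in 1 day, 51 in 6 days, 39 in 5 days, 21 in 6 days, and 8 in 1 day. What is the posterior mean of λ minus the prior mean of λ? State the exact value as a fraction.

Total count: 2 + 10 + 28 + 2 + 51 + 39 + 21 + 8 = 161.
Total exposure: 1 + 5 + 5 + 1 + 6 + 5 + 6 + 1 = 30 days.
The Gamma prior is conjugate for the Poisson rate, so λ | data ~ Gamma(2+161, 11+30) = Gamma(163, 41).
Posterior mean = 163/41 = 163/41; prior mean = 2/11 = 2/11. Difference = 163/41 − 2/11 = 1711/451.

1711/451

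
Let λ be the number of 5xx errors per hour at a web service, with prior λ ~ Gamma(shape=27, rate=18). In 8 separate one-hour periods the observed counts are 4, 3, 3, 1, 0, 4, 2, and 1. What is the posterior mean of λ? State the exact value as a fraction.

45/26

Total count: 4 + 3 + 3 + 1 + 0 + 4 + 2 + 1 = 18.
Total exposure: 8 hours.
Gamma(α, β) with Poisson data over total exposure Σt gives posterior Gamma(α+Σx, β+Σt) = Gamma(45, 26).
Posterior mean = α'/β' = 45/26.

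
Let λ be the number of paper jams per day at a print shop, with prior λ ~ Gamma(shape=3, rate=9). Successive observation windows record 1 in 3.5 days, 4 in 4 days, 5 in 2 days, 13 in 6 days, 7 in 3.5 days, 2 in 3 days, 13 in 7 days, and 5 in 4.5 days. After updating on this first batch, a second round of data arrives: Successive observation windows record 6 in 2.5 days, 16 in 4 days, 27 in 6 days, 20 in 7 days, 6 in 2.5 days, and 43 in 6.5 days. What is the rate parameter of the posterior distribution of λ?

Total count: 1 + 4 + 5 + 13 + 7 + 2 + 13 + 5 = 50.
Total exposure: 3.5 + 4 + 2 + 6 + 3.5 + 3 + 7 + 4.5 = 33.5 days.
After the first batch: Gamma(3 + 50, 9 + 33.5) = Gamma(53, 85/2).
Total count: 6 + 16 + 27 + 20 + 6 + 43 = 118.
Total exposure: 2.5 + 4 + 6 + 7 + 2.5 + 6.5 = 28.5 days.
After the second batch: Gamma(53 + 118, 85/2 + 28.5) = Gamma(171, 71).

71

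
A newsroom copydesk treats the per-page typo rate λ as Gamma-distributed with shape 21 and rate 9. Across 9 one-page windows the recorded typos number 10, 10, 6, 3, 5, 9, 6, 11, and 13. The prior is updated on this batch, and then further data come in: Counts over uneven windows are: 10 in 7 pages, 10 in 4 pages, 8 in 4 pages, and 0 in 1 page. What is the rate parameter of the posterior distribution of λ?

34

Total count: 10 + 10 + 6 + 3 + 5 + 9 + 6 + 11 + 13 = 73.
Total exposure: 9 pages.
After the first batch: Gamma(21 + 73, 9 + 9) = Gamma(94, 18).
Total count: 10 + 10 + 8 + 0 = 28.
Total exposure: 7 + 4 + 4 + 1 = 16 pages.
After the second batch: Gamma(94 + 28, 18 + 16) = Gamma(122, 34).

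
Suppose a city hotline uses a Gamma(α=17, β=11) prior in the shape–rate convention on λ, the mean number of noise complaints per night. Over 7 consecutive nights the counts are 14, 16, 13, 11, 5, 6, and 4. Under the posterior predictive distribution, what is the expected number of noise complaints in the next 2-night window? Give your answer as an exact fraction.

Total count: 14 + 16 + 13 + 11 + 5 + 6 + 4 = 69.
Total exposure: 7 nights.
Posterior: α' = 17 + 69 = 86, β' = 11 + 7 = 18.
Predictive mean over a 2-night window = T·E[λ|data] = 2·86/18 = 86/9.

86/9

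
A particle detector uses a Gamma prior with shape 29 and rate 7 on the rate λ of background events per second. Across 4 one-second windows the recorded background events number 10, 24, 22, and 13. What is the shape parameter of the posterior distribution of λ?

98

Total count: 10 + 24 + 22 + 13 = 69.
Total exposure: 4 seconds.
Posterior: α' = 29 + 69 = 98, β' = 7 + 4 = 11.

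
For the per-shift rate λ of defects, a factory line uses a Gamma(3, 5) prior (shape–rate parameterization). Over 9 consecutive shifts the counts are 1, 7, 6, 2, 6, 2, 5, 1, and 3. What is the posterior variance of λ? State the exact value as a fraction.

9/49

Total count: 1 + 7 + 6 + 2 + 6 + 2 + 5 + 1 + 3 = 33.
Total exposure: 9 shifts.
Gamma(α, β) with Poisson data over total exposure Σt gives posterior Gamma(α+Σx, β+Σt) = Gamma(36, 14).
Posterior variance = α'/β'² = 36/196 = 9/49.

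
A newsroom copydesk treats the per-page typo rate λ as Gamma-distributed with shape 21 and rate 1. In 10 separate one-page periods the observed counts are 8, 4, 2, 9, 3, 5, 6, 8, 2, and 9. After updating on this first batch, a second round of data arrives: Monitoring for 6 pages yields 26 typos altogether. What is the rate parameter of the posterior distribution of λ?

Total count: 8 + 4 + 2 + 9 + 3 + 5 + 6 + 8 + 2 + 9 = 56.
Total exposure: 10 pages.
After the first batch: Gamma(21 + 56, 1 + 10) = Gamma(77, 11).
Total count 26 over total exposure 6 pages.
After the second batch: Gamma(77 + 26, 11 + 6) = Gamma(103, 17).

17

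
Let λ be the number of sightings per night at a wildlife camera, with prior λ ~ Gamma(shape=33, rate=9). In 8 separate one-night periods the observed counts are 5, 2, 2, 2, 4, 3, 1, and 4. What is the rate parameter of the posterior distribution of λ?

17

Total count: 5 + 2 + 2 + 2 + 4 + 3 + 1 + 4 = 23.
Total exposure: 8 nights.
Posterior: α' = 33 + 23 = 56, β' = 9 + 8 = 17.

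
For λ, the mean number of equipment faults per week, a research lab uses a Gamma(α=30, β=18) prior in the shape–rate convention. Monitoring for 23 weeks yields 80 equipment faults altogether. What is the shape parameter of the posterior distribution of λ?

110

Total count 80 over total exposure 23 weeks.
Posterior: α' = 30 + 80 = 110, β' = 18 + 23 = 41.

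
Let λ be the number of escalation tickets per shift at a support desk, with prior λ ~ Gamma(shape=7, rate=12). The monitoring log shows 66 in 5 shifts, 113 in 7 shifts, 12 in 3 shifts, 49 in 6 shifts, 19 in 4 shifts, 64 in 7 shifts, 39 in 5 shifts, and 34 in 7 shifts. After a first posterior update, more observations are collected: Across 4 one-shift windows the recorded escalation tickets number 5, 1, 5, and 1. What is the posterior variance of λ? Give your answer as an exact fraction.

83/720

Total count: 66 + 113 + 12 + 49 + 19 + 64 + 39 + 34 = 396.
Total exposure: 5 + 7 + 3 + 6 + 4 + 7 + 5 + 7 = 44 shifts.
After the first batch: Gamma(7 + 396, 12 + 44) = Gamma(403, 56).
Total count: 5 + 1 + 5 + 1 = 12.
Total exposure: 4 shifts.
After the second batch: Gamma(403 + 12, 56 + 4) = Gamma(415, 60).
Posterior variance = α'/β'² = 415/3600 = 83/720.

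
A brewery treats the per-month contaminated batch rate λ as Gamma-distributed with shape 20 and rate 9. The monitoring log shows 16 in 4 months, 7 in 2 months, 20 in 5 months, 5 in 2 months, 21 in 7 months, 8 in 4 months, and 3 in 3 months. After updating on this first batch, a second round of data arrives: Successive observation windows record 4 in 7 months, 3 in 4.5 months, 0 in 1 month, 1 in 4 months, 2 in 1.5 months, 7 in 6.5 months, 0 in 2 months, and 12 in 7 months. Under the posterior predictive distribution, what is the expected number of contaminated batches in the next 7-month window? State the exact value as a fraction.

1806/139

Total count: 16 + 7 + 20 + 5 + 21 + 8 + 3 = 80.
Total exposure: 4 + 2 + 5 + 2 + 7 + 4 + 3 = 27 months.
After the first batch: Gamma(20 + 80, 9 + 27) = Gamma(100, 36).
Total count: 4 + 3 + 0 + 1 + 2 + 7 + 0 + 12 = 29.
Total exposure: 7 + 4.5 + 1 + 4 + 1.5 + 6.5 + 2 + 7 = 33.5 months.
After the second batch: Gamma(100 + 29, 36 + 33.5) = Gamma(129, 139/2).
Predictive mean over a 7-month window = T·E[λ|data] = 7·129/(139/2) = 1806/139.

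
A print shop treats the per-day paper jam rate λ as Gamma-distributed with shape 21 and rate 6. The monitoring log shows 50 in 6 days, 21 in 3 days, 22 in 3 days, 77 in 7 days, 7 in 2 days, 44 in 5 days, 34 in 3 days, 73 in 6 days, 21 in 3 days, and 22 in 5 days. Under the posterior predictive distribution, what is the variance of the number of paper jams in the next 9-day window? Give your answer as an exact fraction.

Total count: 50 + 21 + 22 + 77 + 7 + 44 + 34 + 73 + 21 + 22 = 371.
Total exposure: 6 + 3 + 3 + 7 + 2 + 5 + 3 + 6 + 3 + 5 = 43 days.
The Gamma prior is conjugate for the Poisson rate, so λ | data ~ Gamma(21+371, 6+43) = Gamma(392, 49).
The posterior predictive for a window of length T is Negative Binomial with variance T·α'·(β'+T)/β'² = 9·392·58/2401 = 4176/49.

4176/49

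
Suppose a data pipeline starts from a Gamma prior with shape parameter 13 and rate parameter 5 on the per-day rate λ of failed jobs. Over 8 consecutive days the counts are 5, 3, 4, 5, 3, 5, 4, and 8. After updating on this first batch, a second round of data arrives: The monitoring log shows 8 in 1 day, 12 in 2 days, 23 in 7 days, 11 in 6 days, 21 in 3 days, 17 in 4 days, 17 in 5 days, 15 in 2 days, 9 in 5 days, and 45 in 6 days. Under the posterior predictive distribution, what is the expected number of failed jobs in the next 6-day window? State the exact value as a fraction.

76/3

Total count: 5 + 3 + 4 + 5 + 3 + 5 + 4 + 8 = 37.
Total exposure: 8 days.
After the first batch: Gamma(13 + 37, 5 + 8) = Gamma(50, 13).
Total count: 8 + 12 + 23 + 11 + 21 + 17 + 17 + 15 + 9 + 45 = 178.
Total exposure: 1 + 2 + 7 + 6 + 3 + 4 + 5 + 2 + 5 + 6 = 41 days.
After the second batch: Gamma(50 + 178, 13 + 41) = Gamma(228, 54).
Predictive mean over a 6-day window = T·E[λ|data] = 6·228/54 = 76/3.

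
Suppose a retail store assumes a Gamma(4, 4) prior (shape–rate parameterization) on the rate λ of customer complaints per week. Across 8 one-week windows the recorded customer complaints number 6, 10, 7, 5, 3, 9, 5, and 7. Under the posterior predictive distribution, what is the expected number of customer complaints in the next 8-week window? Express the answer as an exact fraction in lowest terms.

112/3

Total count: 6 + 10 + 7 + 5 + 3 + 9 + 5 + 7 = 52.
Total exposure: 8 weeks.
Conjugate update: add total count to the shape and total exposure to the rate, giving Gamma(56, 12).
Predictive mean over an 8-week window = T·E[λ|data] = 8·56/12 = 112/3.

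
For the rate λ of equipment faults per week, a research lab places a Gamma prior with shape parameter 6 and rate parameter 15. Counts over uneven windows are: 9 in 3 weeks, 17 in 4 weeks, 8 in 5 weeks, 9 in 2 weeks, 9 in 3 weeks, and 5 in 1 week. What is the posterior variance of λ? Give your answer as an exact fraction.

7/121

Total count: 9 + 17 + 8 + 9 + 9 + 5 = 57.
Total exposure: 3 + 4 + 5 + 2 + 3 + 1 = 18 weeks.
By Gamma–Poisson conjugacy, the posterior is Gamma(α + Σx, β + Σt) = Gamma(6 + 57, 15 + 18) = Gamma(63, 33).
Posterior variance = α'/β'² = 63/1089 = 7/121.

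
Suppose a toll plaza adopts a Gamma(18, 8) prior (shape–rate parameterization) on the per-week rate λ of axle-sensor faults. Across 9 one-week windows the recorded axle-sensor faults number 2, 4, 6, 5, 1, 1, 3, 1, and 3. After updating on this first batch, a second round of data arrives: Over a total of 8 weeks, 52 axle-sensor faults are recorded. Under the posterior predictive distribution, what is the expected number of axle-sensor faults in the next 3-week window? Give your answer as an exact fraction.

288/25

Total count: 2 + 4 + 6 + 5 + 1 + 1 + 3 + 1 + 3 = 26.
Total exposure: 9 weeks.
After the first batch: Gamma(18 + 26, 8 + 9) = Gamma(44, 17).
Total count 52 over total exposure 8 weeks.
After the second batch: Gamma(44 + 52, 17 + 8) = Gamma(96, 25).
Predictive mean over a 3-week window = T·E[λ|data] = 3·96/25 = 288/25.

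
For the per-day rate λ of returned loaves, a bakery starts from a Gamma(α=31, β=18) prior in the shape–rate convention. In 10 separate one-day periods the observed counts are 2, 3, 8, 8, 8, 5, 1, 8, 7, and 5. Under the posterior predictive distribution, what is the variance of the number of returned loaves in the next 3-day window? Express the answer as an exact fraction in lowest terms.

Total count: 2 + 3 + 8 + 8 + 8 + 5 + 1 + 8 + 7 + 5 = 55.
Total exposure: 10 days.
By Gamma–Poisson conjugacy, the posterior is Gamma(α + Σx, β + Σt) = Gamma(31 + 55, 18 + 10) = Gamma(86, 28).
The posterior predictive for a window of length T is Negative Binomial with variance T·α'·(β'+T)/β'² = 3·86·31/784 = 3999/392.

3999/392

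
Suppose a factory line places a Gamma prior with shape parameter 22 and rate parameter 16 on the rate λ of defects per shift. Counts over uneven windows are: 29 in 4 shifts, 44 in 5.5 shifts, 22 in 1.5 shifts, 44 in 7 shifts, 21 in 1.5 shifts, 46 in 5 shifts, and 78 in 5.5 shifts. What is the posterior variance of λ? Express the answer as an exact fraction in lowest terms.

Total count: 29 + 44 + 22 + 44 + 21 + 46 + 78 = 284.
Total exposure: 4 + 5.5 + 1.5 + 7 + 1.5 + 5 + 5.5 = 30 shifts.
The Gamma prior is conjugate for the Poisson rate, so λ | data ~ Gamma(22+284, 16+30) = Gamma(306, 46).
Posterior variance = α'/β'² = 306/2116 = 153/1058.

153/1058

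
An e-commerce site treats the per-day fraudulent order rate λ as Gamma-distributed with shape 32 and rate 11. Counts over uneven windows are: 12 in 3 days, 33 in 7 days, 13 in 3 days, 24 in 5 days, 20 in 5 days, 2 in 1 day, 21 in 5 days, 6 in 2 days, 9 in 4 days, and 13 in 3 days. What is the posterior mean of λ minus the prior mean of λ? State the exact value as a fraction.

467/539

Total count: 12 + 33 + 13 + 24 + 20 + 2 + 21 + 6 + 9 + 13 = 153.
Total exposure: 3 + 7 + 3 + 5 + 5 + 1 + 5 + 2 + 4 + 3 = 38 days.
Posterior: α' = 32 + 153 = 185, β' = 11 + 38 = 49.
Posterior mean = 185/49 = 185/49; prior mean = 32/11 = 32/11. Difference = 185/49 − 32/11 = 467/539.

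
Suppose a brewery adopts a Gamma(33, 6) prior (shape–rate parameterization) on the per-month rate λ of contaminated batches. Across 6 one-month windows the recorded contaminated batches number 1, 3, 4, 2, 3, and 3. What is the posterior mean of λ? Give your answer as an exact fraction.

Total count: 1 + 3 + 4 + 2 + 3 + 3 = 16.
Total exposure: 6 months.
By Gamma–Poisson conjugacy, the posterior is Gamma(α + Σx, β + Σt) = Gamma(33 + 16, 6 + 6) = Gamma(49, 12).
Posterior mean = α'/β' = 49/12.

49/12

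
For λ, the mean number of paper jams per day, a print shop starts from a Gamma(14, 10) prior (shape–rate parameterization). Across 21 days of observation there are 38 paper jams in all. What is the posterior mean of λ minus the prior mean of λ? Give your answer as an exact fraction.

Total count 38 over total exposure 21 days.
Gamma(α, β) with Poisson data over total exposure Σt gives posterior Gamma(α+Σx, β+Σt) = Gamma(52, 31).
Posterior mean = 52/31 = 52/31; prior mean = 14/10 = 7/5. Difference = 52/31 − 7/5 = 43/155.

43/155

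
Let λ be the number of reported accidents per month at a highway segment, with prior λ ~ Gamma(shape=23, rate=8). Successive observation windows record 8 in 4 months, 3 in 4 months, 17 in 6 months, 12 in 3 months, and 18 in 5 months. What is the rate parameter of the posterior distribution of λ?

30

Total count: 8 + 3 + 17 + 12 + 18 = 58.
Total exposure: 4 + 4 + 6 + 3 + 5 = 22 months.
The Gamma prior is conjugate for the Poisson rate, so λ | data ~ Gamma(23+58, 8+22) = Gamma(81, 30).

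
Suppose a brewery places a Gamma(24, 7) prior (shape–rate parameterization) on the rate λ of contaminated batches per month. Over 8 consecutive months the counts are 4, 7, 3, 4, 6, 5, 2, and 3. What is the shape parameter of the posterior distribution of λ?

58

Total count: 4 + 7 + 3 + 4 + 6 + 5 + 2 + 3 = 34.
Total exposure: 8 months.
By Gamma–Poisson conjugacy, the posterior is Gamma(α + Σx, β + Σt) = Gamma(24 + 34, 7 + 8) = Gamma(58, 15).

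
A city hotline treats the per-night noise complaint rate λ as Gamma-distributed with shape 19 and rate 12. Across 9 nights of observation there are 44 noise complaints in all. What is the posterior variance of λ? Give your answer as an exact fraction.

1/7

Total count 44 over total exposure 9 nights.
Gamma(α, β) with Poisson data over total exposure Σt gives posterior Gamma(α+Σx, β+Σt) = Gamma(63, 21).
Posterior variance = α'/β'² = 63/441 = 1/7.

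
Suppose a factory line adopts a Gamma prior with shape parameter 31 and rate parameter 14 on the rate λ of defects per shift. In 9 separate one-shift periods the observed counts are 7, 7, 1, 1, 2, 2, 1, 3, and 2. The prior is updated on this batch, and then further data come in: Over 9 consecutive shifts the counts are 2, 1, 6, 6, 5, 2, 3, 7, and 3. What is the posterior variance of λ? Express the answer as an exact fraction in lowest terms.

23/256

Total count: 7 + 7 + 1 + 1 + 2 + 2 + 1 + 3 + 2 = 26.
Total exposure: 9 shifts.
After the first batch: Gamma(31 + 26, 14 + 9) = Gamma(57, 23).
Total count: 2 + 1 + 6 + 6 + 5 + 2 + 3 + 7 + 3 = 35.
Total exposure: 9 shifts.
After the second batch: Gamma(57 + 35, 23 + 9) = Gamma(92, 32).
Posterior variance = α'/β'² = 92/1024 = 23/256.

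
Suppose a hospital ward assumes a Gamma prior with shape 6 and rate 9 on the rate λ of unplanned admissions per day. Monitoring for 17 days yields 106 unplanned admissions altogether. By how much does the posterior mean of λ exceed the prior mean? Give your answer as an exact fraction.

142/39

Total count 106 over total exposure 17 days.
Posterior: α' = 6 + 106 = 112, β' = 9 + 17 = 26.
Posterior mean = 112/26 = 56/13; prior mean = 6/9 = 2/3. Difference = 56/13 − 2/3 = 142/39.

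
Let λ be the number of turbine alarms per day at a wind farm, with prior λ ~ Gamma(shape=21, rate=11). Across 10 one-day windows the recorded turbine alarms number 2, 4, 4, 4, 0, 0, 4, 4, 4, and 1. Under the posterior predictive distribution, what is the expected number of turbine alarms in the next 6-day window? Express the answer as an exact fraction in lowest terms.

96/7

Total count: 2 + 4 + 4 + 4 + 0 + 0 + 4 + 4 + 4 + 1 = 27.
Total exposure: 10 days.
Posterior: α' = 21 + 27 = 48, β' = 11 + 10 = 21.
Predictive mean over a 6-day window = T·E[λ|data] = 6·48/21 = 96/7.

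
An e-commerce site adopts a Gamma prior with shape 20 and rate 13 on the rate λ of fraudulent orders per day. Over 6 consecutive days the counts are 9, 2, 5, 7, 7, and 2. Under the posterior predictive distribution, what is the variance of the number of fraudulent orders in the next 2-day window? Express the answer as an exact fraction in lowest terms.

2184/361

Total count: 9 + 2 + 5 + 7 + 7 + 2 = 32.
Total exposure: 6 days.
Posterior: α' = 20 + 32 = 52, β' = 13 + 6 = 19.
The posterior predictive for a window of length T is Negative Binomial with variance T·α'·(β'+T)/β'² = 2·52·21/361 = 2184/361.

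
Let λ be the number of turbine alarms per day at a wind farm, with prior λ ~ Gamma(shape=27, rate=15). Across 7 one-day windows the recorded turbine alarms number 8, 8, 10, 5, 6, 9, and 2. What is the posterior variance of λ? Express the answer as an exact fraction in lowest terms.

Total count: 8 + 8 + 10 + 5 + 6 + 9 + 2 = 48.
Total exposure: 7 days.
The Gamma prior is conjugate for the Poisson rate, so λ | data ~ Gamma(27+48, 15+7) = Gamma(75, 22).
Posterior variance = α'/β'² = 75/484.

75/484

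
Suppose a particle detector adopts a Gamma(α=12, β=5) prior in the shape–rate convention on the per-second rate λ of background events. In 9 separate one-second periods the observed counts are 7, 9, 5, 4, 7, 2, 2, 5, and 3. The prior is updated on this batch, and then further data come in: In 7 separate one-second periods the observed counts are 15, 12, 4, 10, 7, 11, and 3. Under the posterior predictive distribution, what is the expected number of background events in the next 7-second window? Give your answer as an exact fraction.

Total count: 7 + 9 + 5 + 4 + 7 + 2 + 2 + 5 + 3 = 44.
Total exposure: 9 seconds.
After the first batch: Gamma(12 + 44, 5 + 9) = Gamma(56, 14).
Total count: 15 + 12 + 4 + 10 + 7 + 11 + 3 = 62.
Total exposure: 7 seconds.
After the second batch: Gamma(56 + 62, 14 + 7) = Gamma(118, 21).
Predictive mean over a 7-second window = T·E[λ|data] = 7·118/21 = 118/3.

118/3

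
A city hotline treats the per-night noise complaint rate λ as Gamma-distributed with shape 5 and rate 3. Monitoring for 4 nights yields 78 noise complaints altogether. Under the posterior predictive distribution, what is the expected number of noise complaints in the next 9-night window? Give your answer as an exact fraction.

Total count 78 over total exposure 4 nights.
Conjugate update: add total count to the shape and total exposure to the rate, giving Gamma(83, 7).
Predictive mean over a 9-night window = T·E[λ|data] = 9·83/7 = 747/7.

747/7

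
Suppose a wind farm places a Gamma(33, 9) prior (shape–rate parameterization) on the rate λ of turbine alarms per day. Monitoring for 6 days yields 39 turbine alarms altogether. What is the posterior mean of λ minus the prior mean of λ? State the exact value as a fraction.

Total count 39 over total exposure 6 days.
The Gamma prior is conjugate for the Poisson rate, so λ | data ~ Gamma(33+39, 9+6) = Gamma(72, 15).
Posterior mean = 72/15 = 24/5; prior mean = 33/9 = 11/3. Difference = 24/5 − 11/3 = 17/15.

17/15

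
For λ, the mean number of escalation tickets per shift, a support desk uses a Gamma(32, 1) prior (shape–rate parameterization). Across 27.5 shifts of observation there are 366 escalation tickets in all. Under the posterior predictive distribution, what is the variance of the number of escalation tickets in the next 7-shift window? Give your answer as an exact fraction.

395612/3249

Total count 366 over total exposure 27.5 shifts.
The Gamma prior is conjugate for the Poisson rate, so λ | data ~ Gamma(32+366, 1+27.5) = Gamma(398, 57/2).
The posterior predictive for a window of length T is Negative Binomial with variance T·α'·(β'+T)/β'² = 7·398·(71/2)/(3249/4) = 395612/3249.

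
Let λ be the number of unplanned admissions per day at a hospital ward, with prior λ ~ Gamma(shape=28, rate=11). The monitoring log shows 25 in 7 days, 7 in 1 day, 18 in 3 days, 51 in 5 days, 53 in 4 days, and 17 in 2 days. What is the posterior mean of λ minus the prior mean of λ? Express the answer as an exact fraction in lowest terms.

115/33

Total count: 25 + 7 + 18 + 51 + 53 + 17 = 171.
Total exposure: 7 + 1 + 3 + 5 + 4 + 2 = 22 days.
Gamma(α, β) with Poisson data over total exposure Σt gives posterior Gamma(α+Σx, β+Σt) = Gamma(199, 33).
Posterior mean = 199/33 = 199/33; prior mean = 28/11 = 28/11. Difference = 199/33 − 28/11 = 115/33.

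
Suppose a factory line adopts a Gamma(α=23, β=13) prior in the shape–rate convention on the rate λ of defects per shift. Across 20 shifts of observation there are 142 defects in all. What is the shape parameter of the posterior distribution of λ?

165

Total count 142 over total exposure 20 shifts.
Posterior: α' = 23 + 142 = 165, β' = 13 + 20 = 33.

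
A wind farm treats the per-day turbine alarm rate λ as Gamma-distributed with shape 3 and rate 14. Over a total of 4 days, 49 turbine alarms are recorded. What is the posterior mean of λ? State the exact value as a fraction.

Total count 49 over total exposure 4 days.
Posterior: α' = 3 + 49 = 52, β' = 14 + 4 = 18.
Posterior mean = α'/β' = 52/18 = 26/9.

26/9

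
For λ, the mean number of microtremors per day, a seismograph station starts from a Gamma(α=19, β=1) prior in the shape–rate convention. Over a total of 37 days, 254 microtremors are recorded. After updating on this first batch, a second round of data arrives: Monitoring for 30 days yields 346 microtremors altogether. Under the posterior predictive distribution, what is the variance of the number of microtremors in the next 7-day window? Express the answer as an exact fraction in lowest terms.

324975/4624

Total count 254 over total exposure 37 days.
After the first batch: Gamma(19 + 254, 1 + 37) = Gamma(273, 38).
Total count 346 over total exposure 30 days.
After the second batch: Gamma(273 + 346, 38 + 30) = Gamma(619, 68).
The posterior predictive for a window of length T is Negative Binomial with variance T·α'·(β'+T)/β'² = 7·619·75/4624 = 324975/4624.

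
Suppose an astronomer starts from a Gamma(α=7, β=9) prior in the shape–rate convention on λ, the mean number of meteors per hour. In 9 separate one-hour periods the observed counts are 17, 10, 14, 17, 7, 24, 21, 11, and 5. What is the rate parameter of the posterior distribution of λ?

Total count: 17 + 10 + 14 + 17 + 7 + 24 + 21 + 11 + 5 = 126.
Total exposure: 9 hours.
Gamma(α, β) with Poisson data over total exposure Σt gives posterior Gamma(α+Σx, β+Σt) = Gamma(133, 18).

18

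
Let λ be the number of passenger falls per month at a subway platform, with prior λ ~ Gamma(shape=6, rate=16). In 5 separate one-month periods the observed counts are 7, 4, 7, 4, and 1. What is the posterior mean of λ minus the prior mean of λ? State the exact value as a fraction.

Total count: 7 + 4 + 7 + 4 + 1 = 23.
Total exposure: 5 months.
Conjugate update: add total count to the shape and total exposure to the rate, giving Gamma(29, 21).
Posterior mean = 29/21 = 29/21; prior mean = 6/16 = 3/8. Difference = 29/21 − 3/8 = 169/168.

169/168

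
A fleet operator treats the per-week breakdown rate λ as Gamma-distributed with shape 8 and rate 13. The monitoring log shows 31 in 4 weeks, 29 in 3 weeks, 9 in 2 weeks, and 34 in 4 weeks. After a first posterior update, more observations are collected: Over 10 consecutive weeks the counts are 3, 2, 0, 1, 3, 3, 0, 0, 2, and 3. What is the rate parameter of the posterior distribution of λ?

Total count: 31 + 29 + 9 + 34 = 103.
Total exposure: 4 + 3 + 2 + 4 = 13 weeks.
After the first batch: Gamma(8 + 103, 13 + 13) = Gamma(111, 26).
Total count: 3 + 2 + 0 + 1 + 3 + 3 + 0 + 0 + 2 + 3 = 17.
Total exposure: 10 weeks.
After the second batch: Gamma(111 + 17, 26 + 10) = Gamma(128, 36).

36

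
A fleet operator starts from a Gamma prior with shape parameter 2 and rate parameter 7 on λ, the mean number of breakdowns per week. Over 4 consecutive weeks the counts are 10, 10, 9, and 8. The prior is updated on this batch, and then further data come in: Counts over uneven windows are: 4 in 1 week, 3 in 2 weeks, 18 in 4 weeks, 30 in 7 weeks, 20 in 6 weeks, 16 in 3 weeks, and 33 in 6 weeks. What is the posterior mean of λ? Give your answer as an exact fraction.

163/40

Total count: 10 + 10 + 9 + 8 = 37.
Total exposure: 4 weeks.
After the first batch: Gamma(2 + 37, 7 + 4) = Gamma(39, 11).
Total count: 4 + 3 + 18 + 30 + 20 + 16 + 33 = 124.
Total exposure: 1 + 2 + 4 + 7 + 6 + 3 + 6 = 29 weeks.
After the second batch: Gamma(39 + 124, 11 + 29) = Gamma(163, 40).
Posterior mean = α'/β' = 163/40.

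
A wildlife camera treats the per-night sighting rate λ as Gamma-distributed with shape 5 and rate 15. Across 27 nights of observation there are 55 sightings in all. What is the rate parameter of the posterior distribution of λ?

42

Total count 55 over total exposure 27 nights.
By Gamma–Poisson conjugacy, the posterior is Gamma(α + Σx, β + Σt) = Gamma(5 + 55, 15 + 27) = Gamma(60, 42).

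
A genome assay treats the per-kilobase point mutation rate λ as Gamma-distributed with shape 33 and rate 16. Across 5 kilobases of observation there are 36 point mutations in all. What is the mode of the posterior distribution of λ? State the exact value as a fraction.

68/21

Total count 36 over total exposure 5 kilobases.
Conjugate update: add total count to the shape and total exposure to the rate, giving Gamma(69, 21).
Posterior mode = (α'−1)/β' = 68/21.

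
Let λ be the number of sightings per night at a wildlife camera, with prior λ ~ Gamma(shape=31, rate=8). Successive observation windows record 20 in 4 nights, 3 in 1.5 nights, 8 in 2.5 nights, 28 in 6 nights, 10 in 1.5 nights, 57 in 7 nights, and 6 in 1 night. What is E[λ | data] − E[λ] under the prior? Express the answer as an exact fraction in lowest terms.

655/504

Total count: 20 + 3 + 8 + 28 + 10 + 57 + 6 = 132.
Total exposure: 4 + 1.5 + 2.5 + 6 + 1.5 + 7 + 1 = 23.5 nights.
The Gamma prior is conjugate for the Poisson rate, so λ | data ~ Gamma(31+132, 8+23.5) = Gamma(163, 63/2).
Posterior mean = 163/(63/2) = 326/63; prior mean = 31/8 = 31/8. Difference = 326/63 − 31/8 = 655/504.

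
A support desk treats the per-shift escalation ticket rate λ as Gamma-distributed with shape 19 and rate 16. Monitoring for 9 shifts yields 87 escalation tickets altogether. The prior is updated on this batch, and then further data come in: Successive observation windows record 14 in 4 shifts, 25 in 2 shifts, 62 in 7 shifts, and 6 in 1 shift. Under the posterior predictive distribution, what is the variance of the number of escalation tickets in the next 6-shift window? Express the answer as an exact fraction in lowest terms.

Total count 87 over total exposure 9 shifts.
After the first batch: Gamma(19 + 87, 16 + 9) = Gamma(106, 25).
Total count: 14 + 25 + 62 + 6 = 107.
Total exposure: 4 + 2 + 7 + 1 = 14 shifts.
After the second batch: Gamma(106 + 107, 25 + 14) = Gamma(213, 39).
The posterior predictive for a window of length T is Negative Binomial with variance T·α'·(β'+T)/β'² = 6·213·45/1521 = 6390/169.

6390/169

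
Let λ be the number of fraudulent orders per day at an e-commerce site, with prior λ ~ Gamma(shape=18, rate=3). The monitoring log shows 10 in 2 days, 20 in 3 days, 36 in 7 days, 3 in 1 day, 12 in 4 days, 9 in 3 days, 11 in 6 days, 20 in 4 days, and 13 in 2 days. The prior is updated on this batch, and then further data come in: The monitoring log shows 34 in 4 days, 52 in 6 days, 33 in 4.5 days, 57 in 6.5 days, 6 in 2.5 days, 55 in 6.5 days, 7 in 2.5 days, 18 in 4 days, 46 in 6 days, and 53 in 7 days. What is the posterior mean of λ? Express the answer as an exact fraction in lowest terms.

Total count: 10 + 20 + 36 + 3 + 12 + 9 + 11 + 20 + 13 = 134.
Total exposure: 2 + 3 + 7 + 1 + 4 + 3 + 6 + 4 + 2 = 32 days.
After the first batch: Gamma(18 + 134, 3 + 32) = Gamma(152, 35).
Total count: 34 + 52 + 33 + 57 + 6 + 55 + 7 + 18 + 46 + 53 = 361.
Total exposure: 4 + 6 + 4.5 + 6.5 + 2.5 + 6.5 + 2.5 + 4 + 6 + 7 = 49.5 days.
After the second batch: Gamma(152 + 361, 35 + 49.5) = Gamma(513, 169/2).
Posterior mean = α'/β' = 513/(169/2) = 1026/169.

1026/169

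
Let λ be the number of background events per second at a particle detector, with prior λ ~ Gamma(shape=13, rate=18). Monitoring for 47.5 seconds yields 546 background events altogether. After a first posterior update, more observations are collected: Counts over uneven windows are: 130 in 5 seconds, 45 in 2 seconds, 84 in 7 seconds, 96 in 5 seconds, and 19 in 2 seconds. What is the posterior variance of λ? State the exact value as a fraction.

Total count 546 over total exposure 47.5 seconds.
After the first batch: Gamma(13 + 546, 18 + 47.5) = Gamma(559, 131/2).
Total count: 130 + 45 + 84 + 96 + 19 = 374.
Total exposure: 5 + 2 + 7 + 5 + 2 = 21 seconds.
After the second batch: Gamma(559 + 374, 131/2 + 21) = Gamma(933, 173/2).
Posterior variance = α'/β'² = 933/(29929/4) = 3732/29929.

3732/29929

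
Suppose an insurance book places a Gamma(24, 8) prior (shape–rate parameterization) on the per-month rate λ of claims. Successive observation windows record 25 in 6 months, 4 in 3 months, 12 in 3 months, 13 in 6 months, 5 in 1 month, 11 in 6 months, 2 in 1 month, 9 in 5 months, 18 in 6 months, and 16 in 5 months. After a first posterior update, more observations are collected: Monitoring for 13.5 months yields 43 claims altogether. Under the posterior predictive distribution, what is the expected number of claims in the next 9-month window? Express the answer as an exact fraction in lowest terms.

3276/127

Total count: 25 + 4 + 12 + 13 + 5 + 11 + 2 + 9 + 18 + 16 = 115.
Total exposure: 6 + 3 + 3 + 6 + 1 + 6 + 1 + 5 + 6 + 5 = 42 months.
After the first batch: Gamma(24 + 115, 8 + 42) = Gamma(139, 50).
Total count 43 over total exposure 13.5 months.
After the second batch: Gamma(139 + 43, 50 + 13.5) = Gamma(182, 127/2).
Predictive mean over a 9-month window = T·E[λ|data] = 9·182/(127/2) = 3276/127.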